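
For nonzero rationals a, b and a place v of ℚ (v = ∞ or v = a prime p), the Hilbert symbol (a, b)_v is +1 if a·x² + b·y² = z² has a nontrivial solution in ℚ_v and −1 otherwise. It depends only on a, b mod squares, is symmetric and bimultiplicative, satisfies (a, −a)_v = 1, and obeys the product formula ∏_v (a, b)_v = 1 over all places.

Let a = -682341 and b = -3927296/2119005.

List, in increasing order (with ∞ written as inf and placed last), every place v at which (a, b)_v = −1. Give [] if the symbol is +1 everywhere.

[2, 3, 29, inf]

Mod squares: a ≡ -682341, b ≡ -145. Check v ∈ {∞, 2, 3, 5, 7, 11, 23, 29, 31}.
v=2: v_2(a)=0, v_2(b)=8; units ≡ 3, 7 (mod 8); ε·ε+αω+βω = 1·1+0·0+8·1 ≡ 1  ⇒  (a,b)_2 = -1.
v=23: a=23^1·(≡3), b=23^2·(≡8) mod 23; (3|23)=+1, (8|23)=+1; (−1)^{1·2·11}·(+1)^2·(+1)^1 = +1.
v=5: a=5^0·(≡4), b=5^-1·(≡4) mod 5; (4|5)=+1, (4|5)=+1; (−1)^{0·-1·2}·(+1)^-1·(+1)^0 = +1.
v=29: a=29^1·(≡19), b=29^1·(≡16) mod 29; (19|29)=-1, (16|29)=+1; (−1)^{1·1·14}·(-1)^1·(+1)^1 = -1.
v=11: a=11^1·(≡9), b=11^0·(≡5) mod 11; (9|11)=+1, (5|11)=+1; (−1)^{1·0·5}·(+1)^0·(+1)^1 = +1.
v=∞: -682341 < 0 and -145 < 0  ⇒  (a,b)_∞ = -1.
v=3: a=3^1·(≡1), b=3^-2·(≡2) mod 3; (1|3)=+1, (2|3)=-1; (−1)^{1·-2·1}·(+1)^-2·(-1)^1 = -1.
v=31: a=31^1·(≡30), b=31^-2·(≡8) mod 31; (30|31)=-1, (8|31)=+1; (−1)^{1·-2·15}·(-1)^-2·(+1)^1 = +1.
v=7: a=7^0·(≡5), b=7^-2·(≡2) mod 7; (5|7)=-1, (2|7)=+1; (−1)^{0·-2·3}·(-1)^-2·(+1)^0 = +1.
Ram(-682341, -145) = {2, 3, 29, ∞}; no ℚ_2-point on the conic.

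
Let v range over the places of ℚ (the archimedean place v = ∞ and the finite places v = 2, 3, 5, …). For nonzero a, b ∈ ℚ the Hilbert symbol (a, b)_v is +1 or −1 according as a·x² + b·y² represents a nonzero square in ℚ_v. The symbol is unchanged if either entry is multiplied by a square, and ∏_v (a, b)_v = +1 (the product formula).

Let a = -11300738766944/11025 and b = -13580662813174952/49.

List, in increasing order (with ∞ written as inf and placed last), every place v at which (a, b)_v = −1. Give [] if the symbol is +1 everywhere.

[31, inf]

Mod squares: a ≡ -30566, b ≡ -146930762. Check v ∈ {∞, 2, 3, 5, 7, 11, 17, 19, 23, 29, 31}.
v=7: a=7^-2·(≡3), b=7^-2·(≡2) mod 7; (3|7)=-1, (2|7)=+1; (−1)^{-2·-2·3}·(-1)^-2·(+1)^-2 = +1.
v=3: a=3^-2·(≡1), b=3^0·(≡1) mod 3; (1|3)=+1, (1|3)=+1; (−1)^{-2·0·1}·(+1)^0·(+1)^-2 = +1.
v=11: a=11^2·(≡1), b=11^3·(≡10) mod 11; (1|11)=+1, (10|11)=-1; (−1)^{2·3·5}·(+1)^3·(-1)^2 = +1.
v=19: a=19^2·(≡6), b=19^3·(≡11) mod 19; (6|19)=+1, (11|19)=+1; (−1)^{2·3·9}·(+1)^3·(+1)^2 = +1.
v=29: a=29^1·(≡27), b=29^1·(≡19) mod 29; (27|29)=-1, (19|29)=-1; (−1)^{1·1·14}·(-1)^1·(-1)^1 = +1.
v=17: a=17^1·(≡8), b=17^1·(≡2) mod 17; (8|17)=+1, (2|17)=+1; (−1)^{1·1·8}·(+1)^1·(+1)^1 = +1.
v=∞: -30566 < 0 and -146930762 < 0  ⇒  (a,b)_∞ = -1.
v=2: v_2(a)=5, v_2(b)=3; units ≡ 5, 3 (mod 8); ε·ε+αω+βω = 0·1+5·1+3·1 ≡ 0  ⇒  (a,b)_2 = +1.
v=31: a=31^1·(≡13), b=31^1·(≡21) mod 31; (13|31)=-1, (21|31)=-1; (−1)^{1·1·15}·(-1)^1·(-1)^1 = -1.
v=5: a=5^-2·(≡1), b=5^0·(≡2) mod 5; (1|5)=+1, (2|5)=-1; (−1)^{-2·0·2}·(+1)^0·(-1)^-2 = +1.
v=23: a=23^2·(≡8), b=23^3·(≡3) mod 23; (8|23)=+1, (3|23)=+1; (−1)^{2·3·11}·(+1)^3·(+1)^2 = +1.
(-30566, -146930762 / ℚ) ramifies at {31, ∞}: a division algebra.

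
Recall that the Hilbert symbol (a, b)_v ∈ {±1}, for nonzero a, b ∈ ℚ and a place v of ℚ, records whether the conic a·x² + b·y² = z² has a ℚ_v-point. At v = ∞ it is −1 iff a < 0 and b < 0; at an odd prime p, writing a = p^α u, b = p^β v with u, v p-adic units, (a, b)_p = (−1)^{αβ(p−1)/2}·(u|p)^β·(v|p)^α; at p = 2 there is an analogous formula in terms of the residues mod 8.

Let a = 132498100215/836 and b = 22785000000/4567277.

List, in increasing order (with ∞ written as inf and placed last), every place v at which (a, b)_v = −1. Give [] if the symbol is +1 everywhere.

[5, 11]

Mod squares: a ≡ 421135, b ≡ 1263405. Check v ∈ {∞, 2, 3, 5, 7, 11, 13, 17, 19, 31, 41, 53}.
v=13: a=13^1·(≡1), b=13^-1·(≡12) mod 13; (1|13)=+1, (12|13)=+1; (−1)^{1·-1·6}·(+1)^-1·(+1)^1 = +1.
v=41: a=41^0·(≡15), b=41^-2·(≡31) mod 41; (15|41)=-1, (31|41)=+1; (−1)^{0·-2·20}·(-1)^-2·(+1)^0 = +1.
v=31: a=31^1·(≡20), b=31^1·(≡26) mod 31; (20|31)=+1, (26|31)=-1; (−1)^{1·1·15}·(+1)^1·(-1)^1 = +1.
v=11: a=11^-1·(≡3), b=11^-1·(≡4) mod 11; (3|11)=+1, (4|11)=+1; (−1)^{-1·-1·5}·(+1)^-1·(+1)^-1 = -1.
v=53: a=53^2·(≡50), b=53^0·(≡10) mod 53; (50|53)=-1, (10|53)=+1; (−1)^{2·0·26}·(-1)^0·(+1)^2 = +1.
v=∞: 421135 > 0 and 1263405 > 0  ⇒  (a,b)_∞ = +1.
v=2: v_2(a)=-2, v_2(b)=6; units ≡ 7, 5 (mod 8); ε·ε+αω+βω = 1·0+-2·1+6·0 ≡ 0  ⇒  (a,b)_2 = +1.
v=3: a=3^4·(≡1), b=3^1·(≡1) mod 3; (1|3)=+1, (1|3)=+1; (−1)^{4·1·1}·(+1)^1·(+1)^4 = +1.
v=17: a=17^2·(≡3), b=17^0·(≡16) mod 17; (3|17)=-1, (16|17)=+1; (−1)^{2·0·8}·(-1)^0·(+1)^2 = +1.
v=19: a=19^-1·(≡9), b=19^-1·(≡14) mod 19; (9|19)=+1, (14|19)=-1; (−1)^{-1·-1·9}·(+1)^-1·(-1)^-1 = +1.
v=7: a=7^0·(≡4), b=7^2·(≡3) mod 7; (4|7)=+1, (3|7)=-1; (−1)^{0·2·3}·(+1)^2·(-1)^0 = +1.
v=5: a=5^1·(≡3), b=5^7·(≡4) mod 5; (3|5)=-1, (4|5)=+1; (−1)^{1·7·2}·(-1)^7·(+1)^1 = -1.
(421135, 1263405 / ℚ) ramifies at {5, 11}: a division algebra.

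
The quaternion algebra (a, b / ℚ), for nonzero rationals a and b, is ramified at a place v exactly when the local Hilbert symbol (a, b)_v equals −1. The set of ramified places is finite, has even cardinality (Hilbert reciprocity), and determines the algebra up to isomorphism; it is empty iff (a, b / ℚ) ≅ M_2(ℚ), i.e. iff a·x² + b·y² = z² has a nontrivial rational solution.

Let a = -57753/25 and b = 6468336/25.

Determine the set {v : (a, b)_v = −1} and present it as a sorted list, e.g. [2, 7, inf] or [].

[2, 23]

Mod squares: a ≡ -713, b ≡ 4991. Check v ∈ {∞, 2, 3, 5, 7, 23, 31}.
v=2: v_2(a)=0, v_2(b)=4; units ≡ 7, 7 (mod 8); ε·ε+αω+βω = 1·1+0·0+4·0 ≡ 1  ⇒  (a,b)_2 = -1.
v=23: a=23^1·(≡21), b=23^1·(≡17) mod 23; (21|23)=-1, (17|23)=-1; (−1)^{1·1·11}·(-1)^1·(-1)^1 = -1.
v=31: a=31^1·(≡16), b=31^1·(≡6) mod 31; (16|31)=+1, (6|31)=-1; (−1)^{1·1·15}·(+1)^1·(-1)^1 = +1.
v=7: a=7^0·(≡1), b=7^1·(≡5) mod 7; (1|7)=+1, (5|7)=-1; (−1)^{0·1·3}·(+1)^1·(-1)^0 = +1.
v=∞: -713 < 0 and 4991 > 0  ⇒  (a,b)_∞ = +1.
v=5: a=5^-2·(≡2), b=5^-2·(≡1) mod 5; (2|5)=-1, (1|5)=+1; (−1)^{-2·-2·2}·(-1)^-2·(+1)^-2 = +1.
v=3: a=3^4·(≡1), b=3^4·(≡2) mod 3; (1|3)=+1, (2|3)=-1; (−1)^{4·4·1}·(+1)^4·(-1)^4 = +1.
|Ram(-713, 4991)| = 2, even; anisotropic at {2, 23}.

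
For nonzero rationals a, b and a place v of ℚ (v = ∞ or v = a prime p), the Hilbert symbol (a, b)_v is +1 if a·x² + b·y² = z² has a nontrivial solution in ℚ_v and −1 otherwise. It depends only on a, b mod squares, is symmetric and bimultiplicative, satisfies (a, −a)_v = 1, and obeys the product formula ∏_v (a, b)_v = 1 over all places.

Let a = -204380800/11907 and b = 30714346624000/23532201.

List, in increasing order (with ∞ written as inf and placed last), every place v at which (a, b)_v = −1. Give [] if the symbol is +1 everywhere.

Mod squares: a ≡ -1326, b ≡ 85. Check v ∈ {∞, 2, 3, 5, 7, 11, 13, 17}.
v=17: a=17^3·(≡12), b=17^5·(≡5) mod 17; (12|17)=-1, (5|17)=-1; (−1)^{3·5·8}·(-1)^5·(-1)^3 = +1.
v=2: v_2(a)=7, v_2(b)=10; units ≡ 1, 5 (mod 8); ε·ε+αω+βω = 0·0+7·1+10·0 ≡ 1  ⇒  (a,b)_2 = -1.
v=13: a=13^1·(≡11), b=13^2·(≡5) mod 13; (11|13)=-1, (5|13)=-1; (−1)^{1·2·6}·(-1)^2·(-1)^1 = -1.
v=11: a=11^0·(≡5), b=11^-2·(≡6) mod 11; (5|11)=+1, (6|11)=-1; (−1)^{0·-2·5}·(+1)^-2·(-1)^0 = +1.
v=7: a=7^-2·(≡4), b=7^-4·(≡4) mod 7; (4|7)=+1, (4|7)=+1; (−1)^{-2·-4·3}·(+1)^-4·(+1)^-2 = +1.
v=3: a=3^-5·(≡2), b=3^-4·(≡1) mod 3; (2|3)=-1, (1|3)=+1; (−1)^{-5·-4·1}·(-1)^-4·(+1)^-5 = +1.
v=5: a=5^2·(≡4), b=5^3·(≡2) mod 5; (4|5)=+1, (2|5)=-1; (−1)^{2·3·2}·(+1)^3·(-1)^2 = +1.
v=∞: -1326 < 0 and 85 > 0  ⇒  (a,b)_∞ = +1.
(-1326, 85 / ℚ) ramifies at {2, 13}: a division algebra.

[2, 13]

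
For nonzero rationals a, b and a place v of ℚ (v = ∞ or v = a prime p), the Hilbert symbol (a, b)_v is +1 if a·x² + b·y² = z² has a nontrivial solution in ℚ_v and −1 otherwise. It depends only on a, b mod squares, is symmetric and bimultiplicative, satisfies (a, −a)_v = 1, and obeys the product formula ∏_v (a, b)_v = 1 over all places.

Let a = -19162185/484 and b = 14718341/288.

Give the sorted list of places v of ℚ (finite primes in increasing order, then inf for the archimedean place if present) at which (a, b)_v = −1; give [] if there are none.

Mod squares: a ≡ -465, b ≡ 35002. Check v ∈ {∞, 2, 3, 5, 7, 11, 29, 31, 37, 43}.
v=3: a=3^1·(≡1), b=3^-2·(≡1) mod 3; (1|3)=+1, (1|3)=+1; (−1)^{1·-2·1}·(+1)^-2·(+1)^1 = +1.
v=∞: -465 < 0 and 35002 > 0  ⇒  (a,b)_∞ = +1.
v=2: v_2(a)=-2, v_2(b)=-5; units ≡ 7, 5 (mod 8); ε·ε+αω+βω = 1·0+-2·1+-5·0 ≡ 0  ⇒  (a,b)_2 = +1.
v=37: a=37^0·(≡26), b=37^1·(≡27) mod 37; (26|37)=+1, (27|37)=+1; (−1)^{0·1·18}·(+1)^1·(+1)^0 = +1.
v=43: a=43^0·(≡7), b=43^1·(≡16) mod 43; (7|43)=-1, (16|43)=+1; (−1)^{0·1·21}·(-1)^1·(+1)^0 = -1.
v=11: a=11^-2·(≡6), b=11^1·(≡1) mod 11; (6|11)=-1, (1|11)=+1; (−1)^{-2·1·5}·(-1)^1·(+1)^-2 = -1.
v=29: a=29^2·(≡28), b=29^2·(≡22) mod 29; (28|29)=+1, (22|29)=+1; (−1)^{2·2·14}·(+1)^2·(+1)^2 = +1.
v=5: a=5^1·(≡2), b=5^0·(≡2) mod 5; (2|5)=-1, (2|5)=-1; (−1)^{1·0·2}·(-1)^0·(-1)^1 = -1.
v=31: a=31^1·(≡28), b=31^0·(≡11) mod 31; (28|31)=+1, (11|31)=-1; (−1)^{1·0·15}·(+1)^0·(-1)^1 = -1.
v=7: a=7^2·(≡4), b=7^0·(≡1) mod 7; (4|7)=+1, (1|7)=+1; (−1)^{2·0·3}·(+1)^0·(+1)^2 = +1.
Ram(-465, 35002) = {5, 11, 31, 43}; no ℚ_5-point on the conic.

[5, 11, 31, 43]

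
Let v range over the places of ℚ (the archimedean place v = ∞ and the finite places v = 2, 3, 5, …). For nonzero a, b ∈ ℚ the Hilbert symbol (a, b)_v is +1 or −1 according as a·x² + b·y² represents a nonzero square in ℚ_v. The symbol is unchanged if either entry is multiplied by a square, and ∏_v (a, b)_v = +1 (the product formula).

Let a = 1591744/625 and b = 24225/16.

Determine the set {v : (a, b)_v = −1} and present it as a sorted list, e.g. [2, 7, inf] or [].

(a, b) ≡ (24871, 969) mod (ℚ^×)²; places V = {2, 3, 5, 7, 11, 17, 19, ∞}.
(a,b)_11: α=1, u≡6; β=0, v≡5 (mod 11); (6|11)=-1, (5|11)=+1; sign (−1)^0·-1^0·+1^1 = +1.
(a,b)_17: α=1, u≡1; β=1, v≡3 (mod 17); (1|17)=+1, (3|17)=-1; sign (−1)^0·+1^1·-1^1 = -1.
(a,b)_∞: sgn(24871)=+, sgn(969)=+, so +1.
(a,b)_5: α=-4, u≡4; β=2, v≡4 (mod 5); (4|5)=+1, (4|5)=+1; sign (−1)^0·+1^2·+1^-4 = +1.
(a,b)_3: α=0, u≡1; β=1, v≡2 (mod 3); (1|3)=+1, (2|3)=-1; sign (−1)^0·+1^1·-1^0 = +1.
(a,b)_19: α=1, u≡7; β=1, v≡12 (mod 19); (7|19)=+1, (12|19)=-1; sign (−1)^1·+1^1·-1^1 = +1.
(a,b)_7: α=1, u≡2; β=0, v≡6 (mod 7); (2|7)=+1, (6|7)=-1; sign (−1)^0·+1^0·-1^1 = -1.
(a,b)_2: α=6, β=-4; u≡7, v≡1 (mod 8); ε(u)ε(v)=1·0, αω(v)=6·0, βω(u)=-4·0; sum ≡ 0  ⇒  +1.
Ram(24871, 969) = {7, 17}; no ℚ_7-point on the conic.

[7, 17]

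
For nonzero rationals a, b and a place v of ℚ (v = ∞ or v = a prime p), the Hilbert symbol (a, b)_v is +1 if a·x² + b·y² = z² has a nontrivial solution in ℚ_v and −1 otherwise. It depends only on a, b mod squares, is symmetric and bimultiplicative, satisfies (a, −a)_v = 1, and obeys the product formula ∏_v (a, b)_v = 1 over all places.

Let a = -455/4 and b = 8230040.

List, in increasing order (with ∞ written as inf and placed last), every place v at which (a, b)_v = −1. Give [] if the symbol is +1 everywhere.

Mod squares: a ≡ -455, b ≡ 41990. Check v ∈ {∞, 2, 5, 7, 13, 17, 19}.
v=13: a=13^1·(≡1), b=13^1·(≡6) mod 13; (1|13)=+1, (6|13)=-1; (−1)^{1·1·6}·(+1)^1·(-1)^1 = -1.
v=2: v_2(a)=-2, v_2(b)=3; units ≡ 1, 3 (mod 8); ε·ε+αω+βω = 0·1+-2·1+3·0 ≡ 0  ⇒  (a,b)_2 = +1.
v=5: a=5^1·(≡1), b=5^1·(≡3) mod 5; (1|5)=+1, (3|5)=-1; (−1)^{1·1·2}·(+1)^1·(-1)^1 = -1.
v=19: a=19^0·(≡5), b=19^1·(≡17) mod 19; (5|19)=+1, (17|19)=+1; (−1)^{0·1·9}·(+1)^1·(+1)^0 = +1.
v=∞: -455 < 0 and 41990 > 0  ⇒  (a,b)_∞ = +1.
v=17: a=17^0·(≡1), b=17^1·(≡11) mod 17; (1|17)=+1, (11|17)=-1; (−1)^{0·1·8}·(+1)^1·(-1)^0 = +1.
v=7: a=7^1·(≡3), b=7^2·(≡2) mod 7; (3|7)=-1, (2|7)=+1; (−1)^{1·2·3}·(-1)^2·(+1)^1 = +1.
(-455, 41990 / ℚ) ramifies at {5, 13}: a division algebra.

[5, 13]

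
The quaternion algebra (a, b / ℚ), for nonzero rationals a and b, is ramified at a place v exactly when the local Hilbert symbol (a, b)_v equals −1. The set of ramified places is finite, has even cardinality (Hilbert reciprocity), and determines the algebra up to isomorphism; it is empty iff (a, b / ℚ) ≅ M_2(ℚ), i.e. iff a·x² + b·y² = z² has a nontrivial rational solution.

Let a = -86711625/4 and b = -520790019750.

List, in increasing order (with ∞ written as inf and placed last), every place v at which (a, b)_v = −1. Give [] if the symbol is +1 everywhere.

Mod squares: a ≡ -65, b ≡ -2310. Check v ∈ {∞, 2, 3, 5, 7, 11, 13}.
v=3: a=3^2·(≡1), b=3^3·(≡1) mod 3; (1|3)=+1, (1|3)=+1; (−1)^{2·3·1}·(+1)^3·(+1)^2 = +1.
v=11: a=11^2·(≡9), b=11^3·(≡10) mod 11; (9|11)=+1, (10|11)=-1; (−1)^{2·3·5}·(+1)^3·(-1)^2 = +1.
v=13: a=13^1·(≡8), b=13^2·(≡3) mod 13; (8|13)=-1, (3|13)=+1; (−1)^{1·2·6}·(-1)^2·(+1)^1 = +1.
v=5: a=5^3·(≡3), b=5^3·(≡2) mod 5; (3|5)=-1, (2|5)=-1; (−1)^{3·3·2}·(-1)^3·(-1)^3 = +1.
v=7: a=7^2·(≡6), b=7^3·(≡5) mod 7; (6|7)=-1, (5|7)=-1; (−1)^{2·3·3}·(-1)^3·(-1)^2 = -1.
v=∞: -65 < 0 and -2310 < 0  ⇒  (a,b)_∞ = -1.
v=2: v_2(a)=-2, v_2(b)=1; units ≡ 7, 5 (mod 8); ε·ε+αω+βω = 1·0+-2·1+1·0 ≡ 0  ⇒  (a,b)_2 = +1.
Ram(-65, -2310) = {7, ∞}; no ℚ_7-point on the conic.

[7, inf]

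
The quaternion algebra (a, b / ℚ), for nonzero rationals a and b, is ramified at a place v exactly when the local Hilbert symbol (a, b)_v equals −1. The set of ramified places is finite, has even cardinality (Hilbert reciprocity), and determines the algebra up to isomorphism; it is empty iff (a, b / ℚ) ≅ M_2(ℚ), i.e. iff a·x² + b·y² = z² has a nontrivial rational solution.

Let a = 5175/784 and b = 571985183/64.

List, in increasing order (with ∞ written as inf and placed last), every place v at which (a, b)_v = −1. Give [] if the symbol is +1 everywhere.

Mod squares: a ≡ 23, b ≡ 11673167. Check v ∈ {∞, 2, 3, 5, 7, 11, 23, 29, 37, 43}.
v=29: a=29^0·(≡13), b=29^1·(≡10) mod 29; (13|29)=+1, (10|29)=-1; (−1)^{0·1·14}·(+1)^1·(-1)^0 = +1.
v=37: a=37^0·(≡31), b=37^1·(≡17) mod 37; (31|37)=-1, (17|37)=-1; (−1)^{0·1·18}·(-1)^1·(-1)^0 = -1.
v=∞: 23 > 0 and 11673167 > 0  ⇒  (a,b)_∞ = +1.
v=5: a=5^2·(≡3), b=5^0·(≡2) mod 5; (3|5)=-1, (2|5)=-1; (−1)^{2·0·2}·(-1)^0·(-1)^2 = +1.
v=43: a=43^0·(≡23), b=43^1·(≡9) mod 43; (23|43)=+1, (9|43)=+1; (−1)^{0·1·21}·(+1)^1·(+1)^0 = +1.
v=7: a=7^-2·(≡1), b=7^2·(≡2) mod 7; (1|7)=+1, (2|7)=+1; (−1)^{-2·2·3}·(+1)^2·(+1)^-2 = +1.
v=23: a=23^1·(≡9), b=23^1·(≡21) mod 23; (9|23)=+1, (21|23)=-1; (−1)^{1·1·11}·(+1)^1·(-1)^1 = +1.
v=11: a=11^0·(≡9), b=11^1·(≡4) mod 11; (9|11)=+1, (4|11)=+1; (−1)^{0·1·5}·(+1)^1·(+1)^0 = +1.
v=2: v_2(a)=-4, v_2(b)=-6; units ≡ 7, 7 (mod 8); ε·ε+αω+βω = 1·1+-4·0+-6·0 ≡ 1  ⇒  (a,b)_2 = -1.
v=3: a=3^2·(≡2), b=3^0·(≡2) mod 3; (2|3)=-1, (2|3)=-1; (−1)^{2·0·1}·(-1)^0·(-1)^2 = +1.
|Ram(23, 11673167)| = 2, even; anisotropic at {2, 37}.

[2, 37]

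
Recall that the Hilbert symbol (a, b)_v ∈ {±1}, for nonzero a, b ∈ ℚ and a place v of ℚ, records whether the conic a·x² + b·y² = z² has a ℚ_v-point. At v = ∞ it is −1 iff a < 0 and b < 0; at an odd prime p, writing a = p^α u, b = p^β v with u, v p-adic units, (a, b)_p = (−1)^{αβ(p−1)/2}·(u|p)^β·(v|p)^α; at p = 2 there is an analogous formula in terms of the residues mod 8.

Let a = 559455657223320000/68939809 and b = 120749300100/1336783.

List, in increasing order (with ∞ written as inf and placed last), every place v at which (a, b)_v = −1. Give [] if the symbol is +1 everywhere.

[2, 7, 11, 13]

(a, b) ≡ (143, 7) mod (ℚ^×)²; places V = {2, 3, 5, 7, 11, 13, 19, 23, ∞}.
(a,b)_3: α=14, u≡2; β=10, v≡1 (mod 3); (2|3)=-1, (1|3)=+1; sign (−1)^0·-1^10·+1^14 = +1.
(a,b)_23: α=-2, u≡17; β=-2, v≡11 (mod 23); (17|23)=-1, (11|23)=-1; sign (−1)^0·-1^-2·-1^-2 = +1.
(a,b)_∞: sgn(143)=+, sgn(7)=+, so +1.
(a,b)_19: α=-4, u≡15; β=-2, v≡9 (mod 19); (15|19)=-1, (9|19)=+1; sign (−1)^0·-1^-2·+1^-4 = +1.
(a,b)_13: α=3, u≡11; β=2, v≡5 (mod 13); (11|13)=-1, (5|13)=-1; sign (−1)^0·-1^2·-1^3 = -1.
(a,b)_2: α=6, β=2; u≡7, v≡7 (mod 8); ε(u)ε(v)=1·1, αω(v)=6·0, βω(u)=2·0; sum ≡ 1  ⇒  -1.
(a,b)_7: α=0, u≡3; β=-1, v≡1 (mod 7); (3|7)=-1, (1|7)=+1; sign (−1)^0·-1^-1·+1^0 = -1.
(a,b)_5: α=4, u≡3; β=2, v≡3 (mod 5); (3|5)=-1, (3|5)=-1; sign (−1)^0·-1^2·-1^4 = +1.
(a,b)_11: α=3, u≡10; β=2, v≡6 (mod 11); (10|11)=-1, (6|11)=-1; sign (−1)^0·-1^2·-1^3 = -1.
(143, 7 / ℚ) ramifies at {2, 7, 11, 13}: a division algebra.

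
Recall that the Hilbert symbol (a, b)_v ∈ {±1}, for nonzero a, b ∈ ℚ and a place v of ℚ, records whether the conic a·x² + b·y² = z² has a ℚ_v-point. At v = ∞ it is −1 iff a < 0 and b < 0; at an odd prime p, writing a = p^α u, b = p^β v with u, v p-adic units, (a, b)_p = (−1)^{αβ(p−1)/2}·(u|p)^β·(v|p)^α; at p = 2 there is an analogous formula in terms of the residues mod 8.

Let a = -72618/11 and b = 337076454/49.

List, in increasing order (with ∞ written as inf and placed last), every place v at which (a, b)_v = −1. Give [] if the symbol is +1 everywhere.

[2, 11, 13, 23]

(a, b) ≡ (-16302, 337076454) mod (ℚ^×)²; places V = {2, 3, 7, 11, 13, 19, 23, 29, 31, ∞}.
(a,b)_13: α=1, u≡11; β=1, v≡12 (mod 13); (11|13)=-1, (12|13)=+1; sign (−1)^0·-1^1·+1^1 = -1.
(a,b)_3: α=1, u≡2; β=1, v≡1 (mod 3); (2|3)=-1, (1|3)=+1; sign (−1)^1·-1^1·+1^1 = +1.
(a,b)_31: α=0, u≡7; β=1, v≡24 (mod 31); (7|31)=+1, (24|31)=-1; sign (−1)^0·+1^1·-1^0 = +1.
(a,b)_2: α=1, β=1; u≡1, v≡3 (mod 8); ε(u)ε(v)=0·1, αω(v)=1·1, βω(u)=1·0; sum ≡ 1  ⇒  -1.
(a,b)_7: α=2, u≡4; β=-2, v≡1 (mod 7); (4|7)=+1, (1|7)=+1; sign (−1)^0·+1^-2·+1^2 = +1.
(a,b)_29: α=0, u≡13; β=1, v≡15 (mod 29); (13|29)=+1, (15|29)=-1; sign (−1)^0·+1^1·-1^0 = +1.
(a,b)_19: α=1, u≡17; β=1, v≡10 (mod 19); (17|19)=+1, (10|19)=-1; sign (−1)^1·+1^1·-1^1 = +1.
(a,b)_23: α=0, u≡14; β=1, v≡12 (mod 23); (14|23)=-1, (12|23)=+1; sign (−1)^0·-1^1·+1^0 = -1.
(a,b)_∞: sgn(-16302)=−, sgn(337076454)=+, so +1.
(a,b)_11: α=-1, u≡4; β=1, v≡4 (mod 11); (4|11)=+1, (4|11)=+1; sign (−1)^1·+1^1·+1^-1 = -1.
(-16302, 337076454 / ℚ) ramifies at {2, 11, 13, 23}: a division algebra.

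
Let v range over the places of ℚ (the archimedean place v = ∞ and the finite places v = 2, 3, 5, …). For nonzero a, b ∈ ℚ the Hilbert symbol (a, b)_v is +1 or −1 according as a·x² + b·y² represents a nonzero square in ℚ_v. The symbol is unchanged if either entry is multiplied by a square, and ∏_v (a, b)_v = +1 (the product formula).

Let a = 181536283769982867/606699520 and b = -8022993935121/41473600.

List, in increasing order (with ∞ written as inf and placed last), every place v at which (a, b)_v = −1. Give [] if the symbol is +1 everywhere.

Mod squares: a ≡ 13090, b ≡ -1. Check v ∈ {∞, 2, 3, 5, 7, 11, 17, 23}.
v=17: a=17^5·(≡14), b=17^4·(≡8) mod 17; (14|17)=-1, (8|17)=+1; (−1)^{5·4·8}·(-1)^4·(+1)^5 = +1.
v=11: a=11^7·(≡8), b=11^4·(≡7) mod 11; (8|11)=-1, (7|11)=-1; (−1)^{7·4·5}·(-1)^4·(-1)^7 = -1.
v=3: a=3^8·(≡1), b=3^8·(≡2) mod 3; (1|3)=+1, (2|3)=-1; (−1)^{8·8·1}·(+1)^8·(-1)^8 = +1.
v=23: a=23^-2·(≡1), b=23^-2·(≡7) mod 23; (1|23)=+1, (7|23)=-1; (−1)^{-2·-2·11}·(+1)^-2·(-1)^-2 = +1.
v=2: v_2(a)=-15, v_2(b)=-6; units ≡ 1, 7 (mod 8); ε·ε+αω+βω = 0·1+-15·0+-6·0 ≡ 0  ⇒  (a,b)_2 = +1.
v=7: a=7^-1·(≡2), b=7^-2·(≡5) mod 7; (2|7)=+1, (5|7)=-1; (−1)^{-1·-2·3}·(+1)^-2·(-1)^-1 = -1.
v=5: a=5^-1·(≡3), b=5^-2·(≡1) mod 5; (3|5)=-1, (1|5)=+1; (−1)^{-1·-2·2}·(-1)^-2·(+1)^-1 = +1.
v=∞: 13090 > 0 and -1 < 0  ⇒  (a,b)_∞ = +1.
Ram(13090, -1) = {7, 11}; no ℚ_7-point on the conic.

[7, 11]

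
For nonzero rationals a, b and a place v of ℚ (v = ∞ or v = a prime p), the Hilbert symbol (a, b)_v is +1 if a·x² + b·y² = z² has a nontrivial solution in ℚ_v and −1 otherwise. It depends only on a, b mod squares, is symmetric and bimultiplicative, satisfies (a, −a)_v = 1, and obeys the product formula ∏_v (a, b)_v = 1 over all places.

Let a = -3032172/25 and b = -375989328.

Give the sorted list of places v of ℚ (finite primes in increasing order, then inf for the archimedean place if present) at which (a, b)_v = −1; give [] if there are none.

Mod squares: a ≡ -84227, b ≡ -2717. Check v ∈ {∞, 2, 3, 5, 11, 13, 19, 31}.
v=2: v_2(a)=2, v_2(b)=4; units ≡ 5, 3 (mod 8); ε·ε+αω+βω = 0·1+2·1+4·1 ≡ 0  ⇒  (a,b)_2 = +1.
v=11: a=11^1·(≡10), b=11^1·(≡2) mod 11; (10|11)=-1, (2|11)=-1; (−1)^{1·1·5}·(-1)^1·(-1)^1 = -1.
v=31: a=31^1·(≡27), b=31^2·(≡3) mod 31; (27|31)=-1, (3|31)=-1; (−1)^{1·2·15}·(-1)^2·(-1)^1 = -1.
v=5: a=5^-2·(≡3), b=5^0·(≡2) mod 5; (3|5)=-1, (2|5)=-1; (−1)^{-2·0·2}·(-1)^0·(-1)^-2 = +1.
v=19: a=19^1·(≡2), b=19^1·(≡6) mod 19; (2|19)=-1, (6|19)=+1; (−1)^{1·1·9}·(-1)^1·(+1)^1 = +1.
v=3: a=3^2·(≡1), b=3^2·(≡1) mod 3; (1|3)=+1, (1|3)=+1; (−1)^{2·2·1}·(+1)^2·(+1)^2 = +1.
v=13: a=13^1·(≡11), b=13^1·(≡1) mod 13; (11|13)=-1, (1|13)=+1; (−1)^{1·1·6}·(-1)^1·(+1)^1 = -1.
v=∞: -84227 < 0 and -2717 < 0  ⇒  (a,b)_∞ = -1.
|Ram(-84227, -2717)| = 4, even; anisotropic at {11, 13, 31, ∞}.

[11, 13, 31, inf]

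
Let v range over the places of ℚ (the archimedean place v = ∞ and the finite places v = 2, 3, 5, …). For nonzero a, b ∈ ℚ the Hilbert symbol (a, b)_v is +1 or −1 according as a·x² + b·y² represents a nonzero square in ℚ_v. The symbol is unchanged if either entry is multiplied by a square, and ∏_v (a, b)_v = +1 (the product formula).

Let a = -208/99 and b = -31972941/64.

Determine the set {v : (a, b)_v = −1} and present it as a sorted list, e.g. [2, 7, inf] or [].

[11, inf]

Mod squares: a ≡ -143, b ≡ -429. Check v ∈ {∞, 2, 3, 7, 11, 13}.
v=13: a=13^1·(≡11), b=13^3·(≡6) mod 13; (11|13)=-1, (6|13)=-1; (−1)^{1·3·6}·(-1)^3·(-1)^1 = +1.
v=∞: -143 < 0 and -429 < 0  ⇒  (a,b)_∞ = -1.
v=3: a=3^-2·(≡1), b=3^3·(≡1) mod 3; (1|3)=+1, (1|3)=+1; (−1)^{-2·3·1}·(+1)^3·(+1)^-2 = +1.
v=11: a=11^-1·(≡5), b=11^1·(≡1) mod 11; (5|11)=+1, (1|11)=+1; (−1)^{-1·1·5}·(+1)^1·(+1)^-1 = -1.
v=2: v_2(a)=4, v_2(b)=-6; units ≡ 1, 3 (mod 8); ε·ε+αω+βω = 0·1+4·1+-6·0 ≡ 0  ⇒  (a,b)_2 = +1.
v=7: a=7^0·(≡2), b=7^2·(≡3) mod 7; (2|7)=+1, (3|7)=-1; (−1)^{0·2·3}·(+1)^2·(-1)^0 = +1.
(-143, -429 / ℚ) ramifies at {11, ∞}: a division algebra.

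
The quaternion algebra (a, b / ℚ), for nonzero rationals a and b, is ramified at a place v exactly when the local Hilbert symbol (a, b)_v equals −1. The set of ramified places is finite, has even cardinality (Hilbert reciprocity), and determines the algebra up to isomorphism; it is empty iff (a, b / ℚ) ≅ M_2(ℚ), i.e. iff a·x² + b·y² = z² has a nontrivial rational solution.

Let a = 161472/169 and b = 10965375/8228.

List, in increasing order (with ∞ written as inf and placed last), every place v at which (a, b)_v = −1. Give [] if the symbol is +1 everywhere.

(a, b) ≡ (3, 255) mod (ℚ^×)²; places V = {2, 3, 5, 11, 13, 17, 19, 29, ∞}.
(a,b)_29: α=2, u≡8; β=0, v≡24 (mod 29); (8|29)=-1, (24|29)=+1; sign (−1)^0·-1^0·+1^2 = +1.
(a,b)_19: α=0, u≡14; β=2, v≡13 (mod 19); (14|19)=-1, (13|19)=-1; sign (−1)^0·-1^2·-1^0 = +1.
(a,b)_3: α=1, u≡1; β=5, v≡1 (mod 3); (1|3)=+1, (1|3)=+1; sign (−1)^1·+1^5·+1^1 = -1.
(a,b)_11: α=0, u≡9; β=-2, v≡7 (mod 11); (9|11)=+1, (7|11)=-1; sign (−1)^0·+1^-2·-1^0 = +1.
(a,b)_5: α=0, u≡3; β=3, v≡1 (mod 5); (3|5)=-1, (1|5)=+1; sign (−1)^0·-1^3·+1^0 = -1.
(a,b)_17: α=0, u≡11; β=-1, v≡15 (mod 17); (11|17)=-1, (15|17)=+1; sign (−1)^0·-1^-1·+1^0 = -1.
(a,b)_∞: sgn(3)=+, sgn(255)=+, so +1.
(a,b)_13: α=-2, u≡12; β=0, v≡8 (mod 13); (12|13)=+1, (8|13)=-1; sign (−1)^0·+1^0·-1^-2 = +1.
(a,b)_2: α=6, β=-2; u≡3, v≡7 (mod 8); ε(u)ε(v)=1·1, αω(v)=6·0, βω(u)=-2·1; sum ≡ 1  ⇒  -1.
(3, 255 / ℚ) ramifies at {2, 3, 5, 17}: a division algebra.

[2, 3, 5, 17]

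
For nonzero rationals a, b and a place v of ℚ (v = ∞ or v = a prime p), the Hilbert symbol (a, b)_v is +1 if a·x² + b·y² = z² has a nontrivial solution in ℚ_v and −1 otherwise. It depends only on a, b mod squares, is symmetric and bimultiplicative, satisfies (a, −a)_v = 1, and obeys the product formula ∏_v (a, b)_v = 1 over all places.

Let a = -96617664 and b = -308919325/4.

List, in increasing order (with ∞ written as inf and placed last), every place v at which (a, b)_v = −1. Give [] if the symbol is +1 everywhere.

Mod squares: a ≡ -167739, b ≡ -253. Check v ∈ {∞, 2, 3, 5, 11, 13, 17, 23}.
v=13: a=13^1·(≡11), b=13^2·(≡11) mod 13; (11|13)=-1, (11|13)=-1; (−1)^{1·2·6}·(-1)^2·(-1)^1 = -1.
v=17: a=17^1·(≡14), b=17^2·(≡13) mod 17; (14|17)=-1, (13|17)=+1; (−1)^{1·2·8}·(-1)^2·(+1)^1 = +1.
v=∞: -167739 < 0 and -253 < 0  ⇒  (a,b)_∞ = -1.
v=11: a=11^1·(≡10), b=11^1·(≡2) mod 11; (10|11)=-1, (2|11)=-1; (−1)^{1·1·5}·(-1)^1·(-1)^1 = -1.
v=23: a=23^1·(≡21), b=23^1·(≡3) mod 23; (21|23)=-1, (3|23)=+1; (−1)^{1·1·11}·(-1)^1·(+1)^1 = +1.
v=2: v_2(a)=6, v_2(b)=-2; units ≡ 5, 3 (mod 8); ε·ε+αω+βω = 0·1+6·1+-2·1 ≡ 0  ⇒  (a,b)_2 = +1.
v=5: a=5^0·(≡1), b=5^2·(≡3) mod 5; (1|5)=+1, (3|5)=-1; (−1)^{0·2·2}·(+1)^2·(-1)^0 = +1.
v=3: a=3^3·(≡1), b=3^0·(≡2) mod 3; (1|3)=+1, (2|3)=-1; (−1)^{3·0·1}·(+1)^0·(-1)^3 = -1.
Ram(-167739, -253) = {3, 11, 13, ∞}; no ℚ_3-point on the conic.

[3, 11, 13, inf]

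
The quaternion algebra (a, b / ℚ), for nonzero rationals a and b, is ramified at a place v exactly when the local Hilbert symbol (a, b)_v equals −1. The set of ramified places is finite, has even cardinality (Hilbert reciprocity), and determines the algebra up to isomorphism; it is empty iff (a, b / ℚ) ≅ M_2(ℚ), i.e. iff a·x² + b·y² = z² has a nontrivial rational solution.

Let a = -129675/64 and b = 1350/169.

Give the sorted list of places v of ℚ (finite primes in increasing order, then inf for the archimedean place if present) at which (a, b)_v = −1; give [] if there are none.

[2, 3, 7, 13]

(a, b) ≡ (-5187, 6) mod (ℚ^×)²; places V = {2, 3, 5, 7, 13, 19, ∞}.
(a,b)_∞: sgn(-5187)=−, sgn(6)=+, so +1.
(a,b)_5: α=2, u≡2; β=2, v≡1 (mod 5); (2|5)=-1, (1|5)=+1; sign (−1)^0·-1^2·+1^2 = +1.
(a,b)_13: α=1, u≡4; β=-2, v≡11 (mod 13); (4|13)=+1, (11|13)=-1; sign (−1)^0·+1^-2·-1^1 = -1.
(a,b)_2: α=-6, β=1; u≡5, v≡3 (mod 8); ε(u)ε(v)=0·1, αω(v)=-6·1, βω(u)=1·1; sum ≡ 1  ⇒  -1.
(a,b)_7: α=1, u≡4; β=0, v≡6 (mod 7); (4|7)=+1, (6|7)=-1; sign (−1)^0·+1^0·-1^1 = -1.
(a,b)_3: α=1, u≡2; β=3, v≡2 (mod 3); (2|3)=-1, (2|3)=-1; sign (−1)^1·-1^3·-1^1 = -1.
(a,b)_19: α=1, u≡13; β=0, v≡9 (mod 19); (13|19)=-1, (9|19)=+1; sign (−1)^0·-1^0·+1^1 = +1.
Ram(-5187, 6) = {2, 3, 7, 13}; no ℚ_2-point on the conic.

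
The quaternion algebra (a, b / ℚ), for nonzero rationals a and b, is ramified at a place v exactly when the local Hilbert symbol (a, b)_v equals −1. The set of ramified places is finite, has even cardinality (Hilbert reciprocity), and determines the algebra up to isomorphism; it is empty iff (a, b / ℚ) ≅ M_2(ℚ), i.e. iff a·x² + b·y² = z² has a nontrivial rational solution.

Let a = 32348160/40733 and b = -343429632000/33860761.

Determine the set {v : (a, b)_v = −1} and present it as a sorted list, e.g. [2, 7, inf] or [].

[11, 13]

Mod squares: a ≡ 30030, b ≡ -5. Check v ∈ {∞, 2, 3, 5, 7, 11, 13, 23}.
v=3: a=3^5·(≡2), b=3^4·(≡1) mod 3; (2|3)=-1, (1|3)=+1; (−1)^{5·4·1}·(-1)^4·(+1)^5 = +1.
v=5: a=5^1·(≡4), b=5^3·(≡4) mod 5; (4|5)=+1, (4|5)=+1; (−1)^{1·3·2}·(+1)^3·(+1)^1 = +1.
v=∞: 30030 > 0 and -5 < 0  ⇒  (a,b)_∞ = +1.
v=11: a=11^-1·(≡6), b=11^-2·(≡7) mod 11; (6|11)=-1, (7|11)=-1; (−1)^{-1·-2·5}·(-1)^-2·(-1)^-1 = -1.
v=7: a=7^-1·(≡6), b=7^2·(≡1) mod 7; (6|7)=-1, (1|7)=+1; (−1)^{-1·2·3}·(-1)^2·(+1)^-1 = +1.
v=13: a=13^1·(≡4), b=13^2·(≡6) mod 13; (4|13)=+1, (6|13)=-1; (−1)^{1·2·6}·(+1)^2·(-1)^1 = -1.
v=2: v_2(a)=11, v_2(b)=12; units ≡ 7, 3 (mod 8); ε·ε+αω+βω = 1·1+11·1+12·0 ≡ 0  ⇒  (a,b)_2 = +1.
v=23: a=23^-2·(≡5), b=23^-4·(≡6) mod 23; (5|23)=-1, (6|23)=+1; (−1)^{-2·-4·11}·(-1)^-4·(+1)^-2 = +1.
|Ram(30030, -5)| = 2, even; anisotropic at {11, 13}.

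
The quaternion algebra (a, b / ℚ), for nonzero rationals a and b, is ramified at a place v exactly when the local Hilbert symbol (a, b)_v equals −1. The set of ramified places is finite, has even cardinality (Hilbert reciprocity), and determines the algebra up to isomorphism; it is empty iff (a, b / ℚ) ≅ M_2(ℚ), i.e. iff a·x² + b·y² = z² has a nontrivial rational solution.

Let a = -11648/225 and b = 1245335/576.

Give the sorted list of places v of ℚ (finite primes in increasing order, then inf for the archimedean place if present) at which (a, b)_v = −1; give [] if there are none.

(a, b) ≡ (-182, 25415) mod (ℚ^×)²; places V = {2, 3, 5, 7, 13, 17, 23, ∞}.
(a,b)_2: α=7, β=-6; u≡5, v≡7 (mod 8); ε(u)ε(v)=0·1, αω(v)=7·0, βω(u)=-6·1; sum ≡ 0  ⇒  +1.
(a,b)_13: α=1, u≡10; β=1, v≡6 (mod 13); (10|13)=+1, (6|13)=-1; sign (−1)^0·+1^1·-1^1 = -1.
(a,b)_∞: sgn(-182)=−, sgn(25415)=+, so +1.
(a,b)_3: α=-2, u≡1; β=-2, v≡2 (mod 3); (1|3)=+1, (2|3)=-1; sign (−1)^0·+1^-2·-1^-2 = +1.
(a,b)_7: α=1, u≡2; β=2, v≡6 (mod 7); (2|7)=+1, (6|7)=-1; sign (−1)^0·+1^2·-1^1 = -1.
(a,b)_17: α=0, u≡12; β=1, v≡16 (mod 17); (12|17)=-1, (16|17)=+1; sign (−1)^0·-1^1·+1^0 = -1.
(a,b)_23: α=0, u≡2; β=1, v≡3 (mod 23); (2|23)=+1, (3|23)=+1; sign (−1)^0·+1^1·+1^0 = +1.
(a,b)_5: α=-2, u≡3; β=1, v≡2 (mod 5); (3|5)=-1, (2|5)=-1; sign (−1)^0·-1^1·-1^-2 = -1.
Ram(-182, 25415) = {5, 7, 13, 17}; no ℚ_5-point on the conic.

[5, 7, 13, 17]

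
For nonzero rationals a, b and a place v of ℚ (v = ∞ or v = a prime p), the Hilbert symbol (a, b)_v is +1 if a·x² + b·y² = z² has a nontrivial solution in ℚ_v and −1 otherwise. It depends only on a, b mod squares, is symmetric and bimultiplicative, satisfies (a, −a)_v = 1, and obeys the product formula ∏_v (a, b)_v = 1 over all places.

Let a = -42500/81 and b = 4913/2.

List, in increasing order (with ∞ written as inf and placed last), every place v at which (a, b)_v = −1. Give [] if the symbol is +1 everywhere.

[]

(a, b) ≡ (-17, 34) mod (ℚ^×)²; places V = {2, 3, 5, 17, ∞}.
(a,b)_2: α=2, β=-1; u≡7, v≡1 (mod 8); ε(u)ε(v)=1·0, αω(v)=2·0, βω(u)=-1·0; sum ≡ 0  ⇒  +1.
(a,b)_∞: sgn(-17)=−, sgn(34)=+, so +1.
(a,b)_17: α=1, u≡13; β=3, v≡9 (mod 17); (13|17)=+1, (9|17)=+1; sign (−1)^0·+1^3·+1^1 = +1.
(a,b)_3: α=-4, u≡1; β=0, v≡1 (mod 3); (1|3)=+1, (1|3)=+1; sign (−1)^0·+1^0·+1^-4 = +1.
(a,b)_5: α=4, u≡2; β=0, v≡4 (mod 5); (2|5)=-1, (4|5)=+1; sign (−1)^0·-1^0·+1^4 = +1.
Every local symbol is +1, so the conic -17·x² + 34·y² = z² has ℚ_v-points for all v and hence a ℚ-point; (a, b / ℚ) ≅ M_2(ℚ).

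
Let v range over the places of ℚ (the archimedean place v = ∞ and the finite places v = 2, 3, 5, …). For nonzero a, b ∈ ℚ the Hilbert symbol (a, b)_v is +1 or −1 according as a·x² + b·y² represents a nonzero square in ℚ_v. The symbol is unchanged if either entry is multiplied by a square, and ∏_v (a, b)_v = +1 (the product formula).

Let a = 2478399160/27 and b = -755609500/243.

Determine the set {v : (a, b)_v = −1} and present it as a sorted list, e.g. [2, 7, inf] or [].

[2, 5]

Mod squares: a ≡ 1105770, b ≡ -13485. Check v ∈ {∞, 2, 3, 5, 29, 31, 41}.
v=31: a=31^1·(≡5), b=31^1·(≡26) mod 31; (5|31)=+1, (26|31)=-1; (−1)^{1·1·15}·(+1)^1·(-1)^1 = +1.
v=2: v_2(a)=3, v_2(b)=2; units ≡ 5, 3 (mod 8); ε·ε+αω+βω = 0·1+3·1+2·1 ≡ 1  ⇒  (a,b)_2 = -1.
v=29: a=29^1·(≡16), b=29^1·(≡25) mod 29; (16|29)=+1, (25|29)=+1; (−1)^{1·1·14}·(+1)^1·(+1)^1 = +1.
v=5: a=5^1·(≡1), b=5^3·(≡3) mod 5; (1|5)=+1, (3|5)=-1; (−1)^{1·3·2}·(+1)^3·(-1)^1 = -1.
v=∞: 1105770 > 0 and -13485 < 0  ⇒  (a,b)_∞ = +1.
v=3: a=3^-3·(≡1), b=3^-5·(≡2) mod 3; (1|3)=+1, (2|3)=-1; (−1)^{-3·-5·1}·(+1)^-5·(-1)^-3 = +1.
v=41: a=41^3·(≡32), b=41^2·(≡33) mod 41; (32|41)=+1, (33|41)=+1; (−1)^{3·2·20}·(+1)^2·(+1)^3 = +1.
(1105770, -13485 / ℚ) ramifies at {2, 5}: a division algebra.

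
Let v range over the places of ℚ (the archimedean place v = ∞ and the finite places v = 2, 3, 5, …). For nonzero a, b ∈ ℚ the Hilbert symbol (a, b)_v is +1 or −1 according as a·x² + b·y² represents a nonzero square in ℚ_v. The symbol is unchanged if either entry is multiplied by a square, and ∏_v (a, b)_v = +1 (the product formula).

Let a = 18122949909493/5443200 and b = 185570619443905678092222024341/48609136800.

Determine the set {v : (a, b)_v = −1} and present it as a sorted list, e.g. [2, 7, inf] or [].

(a, b) ≡ (243474, 9282) mod (ℚ^×)²; places V = {2, 3, 5, 7, 11, 13, 17, 23, 31, ∞}.
(a,b)_31: α=1, u≡30; β=2, v≡15 (mod 31); (30|31)=-1, (15|31)=-1; sign (−1)^0·-1^2·-1^1 = -1.
(a,b)_7: α=-1, u≡6; β=-3, v≡3 (mod 7); (6|7)=-1, (3|7)=-1; sign (−1)^1·-1^-3·-1^-1 = -1.
(a,b)_17: α=3, u≡16; β=5, v≡16 (mod 17); (16|17)=+1, (16|17)=+1; sign (−1)^0·+1^5·+1^3 = +1.
(a,b)_5: α=-2, u≡1; β=-2, v≡3 (mod 5); (1|5)=+1, (3|5)=-1; sign (−1)^0·+1^-2·-1^-2 = +1.
(a,b)_2: α=-7, β=-5; u≡1, v≡1 (mod 8); ε(u)ε(v)=0·0, αω(v)=-7·0, βω(u)=-5·0; sum ≡ 0  ⇒  +1.
(a,b)_∞: sgn(243474)=+, sgn(9282)=+, so +1.
(a,b)_13: α=2, u≡1; β=7, v≡3 (mod 13); (1|13)=+1, (3|13)=+1; sign (−1)^0·+1^7·+1^2 = +1.
(a,b)_23: α=2, u≡22; β=6, v≡2 (mod 23); (22|23)=-1, (2|23)=+1; sign (−1)^0·-1^6·+1^2 = +1.
(a,b)_3: α=-5, u≡2; β=-11, v≡1 (mod 3); (2|3)=-1, (1|3)=+1; sign (−1)^1·-1^-11·+1^-5 = +1.
(a,b)_11: α=3, u≡8; β=4, v≡4 (mod 11); (8|11)=-1, (4|11)=+1; sign (−1)^0·-1^4·+1^3 = +1.
(243474, 9282 / ℚ) ramifies at {7, 31}: a division algebra.

[7, 31]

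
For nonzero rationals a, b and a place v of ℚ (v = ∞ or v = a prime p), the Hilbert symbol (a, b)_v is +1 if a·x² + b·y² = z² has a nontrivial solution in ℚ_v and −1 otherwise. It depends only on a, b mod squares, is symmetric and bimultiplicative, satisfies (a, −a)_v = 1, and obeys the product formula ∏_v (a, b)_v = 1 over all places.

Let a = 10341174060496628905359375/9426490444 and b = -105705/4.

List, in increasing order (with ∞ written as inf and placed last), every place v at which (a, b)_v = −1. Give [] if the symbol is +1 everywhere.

(a, b) ≡ (2717, -145) mod (ℚ^×)²; places V = {2, 3, 5, 7, 11, 13, 19, 29, 37, 43, ∞}.
(a,b)_∞: sgn(2717)=+, sgn(-145)=−, so +1.
(a,b)_43: α=-2, u≡12; β=0, v≡8 (mod 43); (12|43)=-1, (8|43)=-1; sign (−1)^0·-1^0·-1^-2 = +1.
(a,b)_13: α=1, u≡12; β=0, v≡6 (mod 13); (12|13)=+1, (6|13)=-1; sign (−1)^0·+1^0·-1^1 = -1.
(a,b)_7: α=-2, u≡4; β=0, v≡4 (mod 7); (4|7)=+1, (4|7)=+1; sign (−1)^0·+1^0·+1^-2 = +1.
(a,b)_37: α=-2, u≡27; β=0, v≡1 (mod 37); (27|37)=+1, (1|37)=+1; sign (−1)^0·+1^0·+1^-2 = +1.
(a,b)_5: α=6, u≡2; β=1, v≡1 (mod 5); (2|5)=-1, (1|5)=+1; sign (−1)^0·-1^1·+1^6 = -1.
(a,b)_3: α=12, u≡2; β=6, v≡2 (mod 3); (2|3)=-1, (2|3)=-1; sign (−1)^0·-1^6·-1^12 = +1.
(a,b)_29: α=6, u≡25; β=1, v≡24 (mod 29); (25|29)=+1, (24|29)=+1; sign (−1)^0·+1^1·+1^6 = +1.
(a,b)_2: α=-2, β=-2; u≡5, v≡7 (mod 8); ε(u)ε(v)=0·1, αω(v)=-2·0, βω(u)=-2·1; sum ≡ 0  ⇒  +1.
(a,b)_11: α=5, u≡1; β=0, v≡4 (mod 11); (1|11)=+1, (4|11)=+1; sign (−1)^0·+1^0·+1^5 = +1.
(a,b)_19: α=-1, u≡3; β=0, v≡17 (mod 19); (3|19)=-1, (17|19)=+1; sign (−1)^0·-1^0·+1^-1 = +1.
Ram(2717, -145) = {5, 13}; no ℚ_5-point on the conic.

[5, 13]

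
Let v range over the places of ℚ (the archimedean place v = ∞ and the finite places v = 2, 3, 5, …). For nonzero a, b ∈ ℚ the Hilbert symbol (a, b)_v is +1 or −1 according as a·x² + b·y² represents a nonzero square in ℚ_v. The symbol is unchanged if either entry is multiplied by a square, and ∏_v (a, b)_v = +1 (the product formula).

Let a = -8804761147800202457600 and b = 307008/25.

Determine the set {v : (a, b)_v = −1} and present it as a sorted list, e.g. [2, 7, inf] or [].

[2, 29]

(a, b) ≡ (-316274, 533) mod (ℚ^×)²; places V = {2, 3, 5, 7, 13, 19, 29, 41, 43, ∞}.
(a,b)_41: α=3, u≡29; β=1, v≡24 (mod 41); (29|41)=-1, (24|41)=-1; sign (−1)^0·-1^1·-1^3 = +1.
(a,b)_43: α=2, u≡20; β=0, v≡15 (mod 43); (20|43)=-1, (15|43)=+1; sign (−1)^0·-1^0·+1^2 = +1.
(a,b)_13: α=4, u≡10; β=1, v≡5 (mod 13); (10|13)=+1, (5|13)=-1; sign (−1)^0·+1^1·-1^4 = +1.
(a,b)_3: α=0, u≡1; β=2, v≡2 (mod 3); (1|3)=+1, (2|3)=-1; sign (−1)^0·+1^2·-1^0 = +1.
(a,b)_5: α=2, u≡1; β=-2, v≡3 (mod 5); (1|5)=+1, (3|5)=-1; sign (−1)^0·+1^-2·-1^2 = +1.
(a,b)_19: α=1, u≡6; β=0, v≡1 (mod 19); (6|19)=+1, (1|19)=+1; sign (−1)^0·+1^0·+1^1 = +1.
(a,b)_2: α=9, β=6; u≡7, v≡5 (mod 8); ε(u)ε(v)=1·0, αω(v)=9·1, βω(u)=6·0; sum ≡ 1  ⇒  -1.
(a,b)_7: α=3, u≡6; β=0, v≡4 (mod 7); (6|7)=-1, (4|7)=+1; sign (−1)^0·-1^0·+1^3 = +1.
(a,b)_∞: sgn(-316274)=−, sgn(533)=+, so +1.
(a,b)_29: α=1, u≡12; β=0, v≡11 (mod 29); (12|29)=-1, (11|29)=-1; sign (−1)^0·-1^0·-1^1 = -1.
Ram(-316274, 533) = {2, 29}; no ℚ_2-point on the conic.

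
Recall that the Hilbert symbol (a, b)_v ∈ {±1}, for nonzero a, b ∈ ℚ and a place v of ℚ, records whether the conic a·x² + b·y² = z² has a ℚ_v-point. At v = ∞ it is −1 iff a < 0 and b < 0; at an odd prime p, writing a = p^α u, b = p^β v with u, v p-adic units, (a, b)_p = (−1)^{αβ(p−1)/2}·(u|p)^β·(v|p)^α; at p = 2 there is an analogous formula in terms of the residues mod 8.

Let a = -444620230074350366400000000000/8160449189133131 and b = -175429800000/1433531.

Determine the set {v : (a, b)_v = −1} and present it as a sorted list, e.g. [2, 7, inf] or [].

[2, 5, 17, inf]

(a, b) ≡ (-10010, -12155) mod (ℚ^×)²; places V = {2, 3, 5, 7, 11, 13, 17, 19, ∞}.
(a,b)_5: α=11, u≡3; β=5, v≡4 (mod 5); (3|5)=-1, (4|5)=+1; sign (−1)^0·-1^5·+1^11 = -1.
(a,b)_19: α=-10, u≡2; β=-4, v≡1 (mod 19); (2|19)=-1, (1|19)=+1; sign (−1)^0·-1^-4·+1^-10 = +1.
(a,b)_2: α=15, β=6; u≡3, v≡5 (mod 8); ε(u)ε(v)=1·0, αω(v)=15·1, βω(u)=6·1; sum ≡ 1  ⇒  -1.
(a,b)_11: α=-3, u≡1; β=-1, v≡10 (mod 11); (1|11)=+1, (10|11)=-1; sign (−1)^1·+1^-1·-1^-3 = +1.
(a,b)_7: α=7, u≡3; β=2, v≡1 (mod 7); (3|7)=-1, (1|7)=+1; sign (−1)^0·-1^2·+1^7 = +1.
(a,b)_3: α=12, u≡1; β=4, v≡1 (mod 3); (1|3)=+1, (1|3)=+1; sign (−1)^0·+1^4·+1^12 = +1.
(a,b)_17: α=2, u≡5; β=1, v≡13 (mod 17); (5|17)=-1, (13|17)=+1; sign (−1)^0·-1^1·+1^2 = -1.
(a,b)_13: α=3, u≡10; β=1, v≡10 (mod 13); (10|13)=+1, (10|13)=+1; sign (−1)^0·+1^1·+1^3 = +1.
(a,b)_∞: sgn(-10010)=−, sgn(-12155)=−, so -1.
(-10010, -12155 / ℚ) ramifies at {2, 5, 17, ∞}: a division algebra.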